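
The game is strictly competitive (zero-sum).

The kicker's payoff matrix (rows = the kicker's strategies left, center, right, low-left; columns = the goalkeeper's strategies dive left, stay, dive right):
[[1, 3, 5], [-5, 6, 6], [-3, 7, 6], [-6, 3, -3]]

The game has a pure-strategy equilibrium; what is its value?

1

Row minima: 1, -5, -3, -6 → the kicker's maximin is 1.
Column maxima: 1, 7, 6 → the goalkeeper's minimax is 1.
They coincide at (left, dive left), so the value is 1.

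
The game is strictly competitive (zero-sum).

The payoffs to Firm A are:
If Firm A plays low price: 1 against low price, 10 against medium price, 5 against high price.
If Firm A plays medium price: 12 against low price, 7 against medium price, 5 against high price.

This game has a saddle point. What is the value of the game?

Row minima: 1, 5 → Firm A's maximin is 5.
Column maxima: 12, 10, 5 → Firm B's minimax is 5.
They coincide at (medium price, high price), so the value is 5.

5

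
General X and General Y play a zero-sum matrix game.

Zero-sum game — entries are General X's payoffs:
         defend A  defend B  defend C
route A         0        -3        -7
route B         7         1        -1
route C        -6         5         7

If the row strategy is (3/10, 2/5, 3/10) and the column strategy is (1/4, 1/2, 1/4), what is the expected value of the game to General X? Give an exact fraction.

13/20

Against (1/4, 1/2, 1/4), each row's expected payoff is route A: -13/4; route B: 2; route C: 11/4.
Taking the (3/10, 2/5, 3/10)-weighted average: (3/10)·(-13/4) + (2/5)·(2) + (3/10)·(11/4) = 13/20.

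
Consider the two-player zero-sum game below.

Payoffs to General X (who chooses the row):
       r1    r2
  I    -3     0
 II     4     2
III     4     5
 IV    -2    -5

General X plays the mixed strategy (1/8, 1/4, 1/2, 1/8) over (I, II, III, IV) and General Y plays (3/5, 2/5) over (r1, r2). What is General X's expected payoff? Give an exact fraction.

Against (3/5, 2/5), each row's expected payoff is I: -9/5; II: 16/5; III: 22/5; IV: -16/5.
Taking the (1/8, 1/4, 1/2, 1/8)-weighted average: (1/8)·(-9/5) + (1/4)·(16/5) + (1/2)·(22/5) + (1/8)·(-16/5) = 19/8.

19/8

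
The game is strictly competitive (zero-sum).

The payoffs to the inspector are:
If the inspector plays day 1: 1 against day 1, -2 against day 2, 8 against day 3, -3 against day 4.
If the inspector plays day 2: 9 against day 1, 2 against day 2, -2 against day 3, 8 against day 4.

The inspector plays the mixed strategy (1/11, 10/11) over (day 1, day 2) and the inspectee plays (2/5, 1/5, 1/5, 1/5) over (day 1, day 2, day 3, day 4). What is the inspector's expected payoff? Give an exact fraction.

Against (2/5, 1/5, 1/5, 1/5), each row's expected payoff is day 1: 1; day 2: 26/5.
Taking the (1/11, 10/11)-weighted average: (1/11)·(1) + (10/11)·(26/5) = 53/11.

53/11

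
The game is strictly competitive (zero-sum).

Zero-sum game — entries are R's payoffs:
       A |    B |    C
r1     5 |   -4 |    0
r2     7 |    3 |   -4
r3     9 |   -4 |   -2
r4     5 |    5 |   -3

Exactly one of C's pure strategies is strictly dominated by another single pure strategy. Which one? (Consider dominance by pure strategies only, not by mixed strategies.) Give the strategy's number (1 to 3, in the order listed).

C prefers columns that give R less. Compare A with C: 0 < 5, -4 < 7, -2 < 9, -3 < 5.
So C strictly dominates A for C; A is strictly dominated.

1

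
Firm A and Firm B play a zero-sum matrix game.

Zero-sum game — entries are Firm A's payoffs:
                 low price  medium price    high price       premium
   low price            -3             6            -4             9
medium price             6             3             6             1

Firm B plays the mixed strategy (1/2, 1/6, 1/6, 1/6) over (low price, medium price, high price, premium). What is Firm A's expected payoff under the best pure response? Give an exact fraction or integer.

14/3

low price: (-3)·(1/2) + (6)·(1/6) + (-4)·(1/6) + (9)·(1/6) = 1/3.
medium price: (6)·(1/2) + (3)·(1/6) + (6)·(1/6) + (1)·(1/6) = 14/3.
The best pure response is medium price with expected payoff 14/3.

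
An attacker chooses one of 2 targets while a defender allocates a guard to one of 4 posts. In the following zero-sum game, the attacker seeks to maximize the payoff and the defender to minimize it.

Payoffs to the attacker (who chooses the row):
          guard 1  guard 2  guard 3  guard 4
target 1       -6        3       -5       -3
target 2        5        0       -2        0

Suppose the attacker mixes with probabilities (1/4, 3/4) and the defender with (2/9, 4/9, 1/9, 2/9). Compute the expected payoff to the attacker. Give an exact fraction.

Against (2/9, 4/9, 1/9, 2/9), each row's expected payoff is target 1: -11/9; target 2: 8/9.
Taking the (1/4, 3/4)-weighted average: (1/4)·(-11/9) + (3/4)·(8/9) = 13/36.

13/36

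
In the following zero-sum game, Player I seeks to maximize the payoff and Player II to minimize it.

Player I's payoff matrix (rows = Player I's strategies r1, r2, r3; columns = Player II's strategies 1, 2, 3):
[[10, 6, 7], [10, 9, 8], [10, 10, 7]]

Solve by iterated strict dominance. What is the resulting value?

Column 1 is strictly dominated by 3 for Player II (7<10, 8<10, 7<10); eliminate 1.
Row r1 is strictly dominated by row r2 (9>6, 8>7); eliminate r1.
Column 2 is strictly dominated by 3 for Player II (8<9, 7<10); eliminate 2.
Row r3 is strictly dominated by row r2 (8>7); eliminate r3.
Only (r2, 3) remains, with payoff 8.

8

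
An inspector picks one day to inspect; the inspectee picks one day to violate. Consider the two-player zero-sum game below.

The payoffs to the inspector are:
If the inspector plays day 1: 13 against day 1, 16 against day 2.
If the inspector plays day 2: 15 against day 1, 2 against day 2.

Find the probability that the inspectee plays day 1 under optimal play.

7/8

Row minima are 13 and 2, so the inspector's maximin is 13; column maxima are 15 and 16, so the inspectee's minimax is 15. These differ, so the equilibrium is in mixed strategies.
Let the inspectee play day 1 with probability q. The inspector is indifferent when 13q + 16(1−q) = 15q + 2(1−q), giving q = 7/8.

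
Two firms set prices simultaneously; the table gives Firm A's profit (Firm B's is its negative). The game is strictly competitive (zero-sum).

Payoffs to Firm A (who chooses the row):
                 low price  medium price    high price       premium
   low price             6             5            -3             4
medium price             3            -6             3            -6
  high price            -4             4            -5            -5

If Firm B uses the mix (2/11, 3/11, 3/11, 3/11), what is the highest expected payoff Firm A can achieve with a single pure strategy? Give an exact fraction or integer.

30/11

low price: (6)·(2/11) + (5)·(3/11) + (-3)·(3/11) + (4)·(3/11) = 30/11.
medium price: (3)·(2/11) + (-6)·(3/11) + (3)·(3/11) + (-6)·(3/11) = -21/11.
high price: (-4)·(2/11) + (4)·(3/11) + (-5)·(3/11) + (-5)·(3/11) = -26/11.
The best pure response is low price with expected payoff 30/11.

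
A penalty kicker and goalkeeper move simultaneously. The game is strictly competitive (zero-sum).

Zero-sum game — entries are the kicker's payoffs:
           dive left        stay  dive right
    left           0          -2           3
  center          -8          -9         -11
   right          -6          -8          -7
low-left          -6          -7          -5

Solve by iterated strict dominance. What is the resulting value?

-2

Column dive left is strictly dominated by stay for the goalkeeper (-2<0, -9<-8, -8<-6, -7<-6); eliminate dive left.
Row right is strictly dominated by row left (-2>-8, 3>-7); eliminate right.
Row center is strictly dominated by row left (-2>-9, 3>-11); eliminate center.
Column dive right is strictly dominated by stay for the goalkeeper (-2<3, -7<-5); eliminate dive right.
Row low-left is strictly dominated by row left (-2>-7); eliminate low-left.
Only (left, stay) remains, with payoff -2.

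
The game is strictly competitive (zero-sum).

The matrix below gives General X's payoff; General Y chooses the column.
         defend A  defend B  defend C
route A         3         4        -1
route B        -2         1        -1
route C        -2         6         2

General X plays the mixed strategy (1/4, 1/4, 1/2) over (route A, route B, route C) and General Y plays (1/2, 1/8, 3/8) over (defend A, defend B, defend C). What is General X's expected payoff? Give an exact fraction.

11/32

Against (1/2, 1/8, 3/8), each row's expected payoff is route A: 13/8; route B: -5/4; route C: 1/2.
Taking the (1/4, 1/4, 1/2)-weighted average: (1/4)·(13/8) + (1/4)·(-5/4) + (1/2)·(1/2) = 11/32.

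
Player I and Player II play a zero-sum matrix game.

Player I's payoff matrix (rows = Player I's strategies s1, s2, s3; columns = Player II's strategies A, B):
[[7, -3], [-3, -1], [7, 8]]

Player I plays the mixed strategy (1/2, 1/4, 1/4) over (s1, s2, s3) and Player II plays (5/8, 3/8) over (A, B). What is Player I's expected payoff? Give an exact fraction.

Against (5/8, 3/8), each row's expected payoff is s1: 13/4; s2: -9/4; s3: 59/8.
Taking the (1/2, 1/4, 1/4)-weighted average: (1/2)·(13/4) + (1/4)·(-9/4) + (1/4)·(59/8) = 93/32.

93/32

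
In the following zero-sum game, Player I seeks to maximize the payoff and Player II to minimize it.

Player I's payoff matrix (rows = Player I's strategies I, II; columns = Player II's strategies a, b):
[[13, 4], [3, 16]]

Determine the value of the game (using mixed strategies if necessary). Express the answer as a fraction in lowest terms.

98/11

Row minima are 4 and 3, so Player I's maximin is 4; column maxima are 13 and 16, so Player II's minimax is 13. These differ, so the equilibrium is in mixed strategies.
Let Player I play I with probability p. Player II is indifferent when 13p + 3(1−p) = 4p + 16(1−p), giving p = 13/22.
Let Player II play a with probability q. Player I is indifferent when 13q + 4(1−q) = 3q + 16(1−q), giving q = 6/11.
The value is 13·(6/11) + (4)·(5/11) = 98/11.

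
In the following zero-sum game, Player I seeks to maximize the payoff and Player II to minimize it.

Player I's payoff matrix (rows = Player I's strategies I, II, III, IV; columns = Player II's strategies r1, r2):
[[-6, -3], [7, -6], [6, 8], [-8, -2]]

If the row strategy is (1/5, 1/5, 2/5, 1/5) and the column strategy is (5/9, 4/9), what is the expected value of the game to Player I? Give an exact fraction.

Against (5/9, 4/9), each row's expected payoff is I: -14/3; II: 11/9; III: 62/9; IV: -16/3.
Taking the (1/5, 1/5, 2/5, 1/5)-weighted average: (1/5)·(-14/3) + (1/5)·(11/9) + (2/5)·(62/9) + (1/5)·(-16/3) = 1.

1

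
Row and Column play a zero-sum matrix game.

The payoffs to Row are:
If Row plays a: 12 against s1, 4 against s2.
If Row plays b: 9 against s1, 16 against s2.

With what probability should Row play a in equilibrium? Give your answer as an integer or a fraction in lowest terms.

Row minima are 4 and 9, so Row's maximin is 9; column maxima are 12 and 16, so Column's minimax is 12. These differ, so the equilibrium is in mixed strategies.
Let Row play a with probability p. Column is indifferent when 12p + 9(1−p) = 4p + 16(1−p), giving p = 7/15.

7/15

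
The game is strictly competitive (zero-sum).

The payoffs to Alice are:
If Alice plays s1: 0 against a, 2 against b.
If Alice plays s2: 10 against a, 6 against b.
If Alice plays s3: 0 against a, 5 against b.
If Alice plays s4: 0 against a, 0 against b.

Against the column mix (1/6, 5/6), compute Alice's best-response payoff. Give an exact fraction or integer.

20/3

s1: (0)·(1/6) + (2)·(5/6) = 5/3.
s2: (10)·(1/6) + (6)·(5/6) = 20/3.
s3: (0)·(1/6) + (5)·(5/6) = 25/6.
s4: (0)·(1/6) + (0)·(5/6) = 0.
The best pure response is s2 with expected payoff 20/3.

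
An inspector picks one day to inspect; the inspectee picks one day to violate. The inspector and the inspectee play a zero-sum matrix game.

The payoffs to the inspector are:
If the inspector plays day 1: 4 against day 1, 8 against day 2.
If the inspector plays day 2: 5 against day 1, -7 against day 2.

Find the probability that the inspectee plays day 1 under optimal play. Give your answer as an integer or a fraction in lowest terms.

Row minima are 4 and -7, so the inspector's maximin is 4; column maxima are 5 and 8, so the inspectee's minimax is 5. These differ, so the equilibrium is in mixed strategies.
Let the inspectee play day 1 with probability q. The inspector is indifferent when 4q + 8(1−q) = 5q − 7(1−q), giving q = 15/16.

15/16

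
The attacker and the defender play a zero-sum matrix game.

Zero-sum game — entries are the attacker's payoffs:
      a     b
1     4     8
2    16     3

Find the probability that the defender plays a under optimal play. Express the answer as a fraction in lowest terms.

Row minima are 4 and 3, so the attacker's maximin is 4; column maxima are 16 and 8, so the defender's minimax is 8. These differ, so the equilibrium is in mixed strategies.
Let the defender play a with probability q. The attacker is indifferent when 4q + 8(1−q) = 16q + 3(1−q), giving q = 5/17.

5/17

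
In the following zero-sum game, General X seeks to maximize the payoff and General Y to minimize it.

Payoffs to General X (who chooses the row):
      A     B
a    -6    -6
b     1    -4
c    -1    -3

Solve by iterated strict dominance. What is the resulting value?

-3

Row a is strictly dominated by row b (1>-6, -4>-6); eliminate a.
Column A is strictly dominated by B for General Y (-4<1, -3<-1); eliminate A.
Row b is strictly dominated by row c (-3>-4); eliminate b.
Only (c, B) remains, with payoff -3.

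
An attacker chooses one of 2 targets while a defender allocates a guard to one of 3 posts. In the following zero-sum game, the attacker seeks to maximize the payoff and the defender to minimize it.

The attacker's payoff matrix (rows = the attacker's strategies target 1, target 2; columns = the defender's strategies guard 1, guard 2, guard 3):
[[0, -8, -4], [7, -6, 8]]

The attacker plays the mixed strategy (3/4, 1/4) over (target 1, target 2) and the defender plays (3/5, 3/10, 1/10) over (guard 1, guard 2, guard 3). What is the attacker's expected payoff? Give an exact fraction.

-13/10

Against (3/5, 3/10, 1/10), each row's expected payoff is target 1: -14/5; target 2: 16/5.
Taking the (3/4, 1/4)-weighted average: (3/4)·(-14/5) + (1/4)·(16/5) = -13/10.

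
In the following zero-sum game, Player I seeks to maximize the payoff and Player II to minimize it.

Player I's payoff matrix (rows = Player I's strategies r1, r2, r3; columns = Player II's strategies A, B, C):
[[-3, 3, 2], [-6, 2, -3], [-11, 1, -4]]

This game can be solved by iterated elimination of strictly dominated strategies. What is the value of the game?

-3

Row r2 is strictly dominated by row r1 (-3>-6, 3>2, 2>-3); eliminate r2.
Column C is strictly dominated by A for Player II (-3<2, -11<-4); eliminate C.
Column B is strictly dominated by A for Player II (-3<3, -11<1); eliminate B.
Row r3 is strictly dominated by row r1 (-3>-11); eliminate r3.
Only (r1, A) remains, with payoff -3.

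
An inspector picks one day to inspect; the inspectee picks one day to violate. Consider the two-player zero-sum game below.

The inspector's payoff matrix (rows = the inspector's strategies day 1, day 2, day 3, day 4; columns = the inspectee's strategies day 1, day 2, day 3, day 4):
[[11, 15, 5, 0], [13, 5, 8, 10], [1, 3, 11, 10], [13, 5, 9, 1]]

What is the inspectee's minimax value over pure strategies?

10

The worst case (largest entry) in each column is day 1: 13, day 2: 15, day 3: 11, day 4: 10.
The best (smallest) of these is 10.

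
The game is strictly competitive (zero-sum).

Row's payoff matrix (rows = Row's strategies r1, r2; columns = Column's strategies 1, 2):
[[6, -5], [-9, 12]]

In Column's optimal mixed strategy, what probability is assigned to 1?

Row minima are -5 and -9, so Row's maximin is -5; column maxima are 6 and 12, so Column's minimax is 6. These differ, so the equilibrium is in mixed strategies.
Let Column play 1 with probability q. Row is indifferent when 6q − 5(1−q) = −9q + 12(1−q), giving q = 17/32.

17/32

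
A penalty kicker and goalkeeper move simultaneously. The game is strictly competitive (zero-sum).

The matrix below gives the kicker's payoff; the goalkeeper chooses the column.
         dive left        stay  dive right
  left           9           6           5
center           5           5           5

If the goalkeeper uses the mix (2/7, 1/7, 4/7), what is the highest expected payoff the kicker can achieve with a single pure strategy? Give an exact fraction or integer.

left: (9)·(2/7) + (6)·(1/7) + (5)·(4/7) = 44/7.
center: (5)·(2/7) + (5)·(1/7) + (5)·(4/7) = 5.
The best pure response is left with expected payoff 44/7.

44/7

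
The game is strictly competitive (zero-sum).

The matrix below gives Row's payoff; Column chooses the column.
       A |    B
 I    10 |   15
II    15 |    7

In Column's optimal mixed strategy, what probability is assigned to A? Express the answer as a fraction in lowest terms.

Row minima are 10 and 7, so Row's maximin is 10; column maxima are 15 and 15, so Column's minimax is 15. These differ, so the equilibrium is in mixed strategies.
Let Column play A with probability q. Row is indifferent when 10q + 15(1−q) = 15q + 7(1−q), giving q = 8/13.

8/13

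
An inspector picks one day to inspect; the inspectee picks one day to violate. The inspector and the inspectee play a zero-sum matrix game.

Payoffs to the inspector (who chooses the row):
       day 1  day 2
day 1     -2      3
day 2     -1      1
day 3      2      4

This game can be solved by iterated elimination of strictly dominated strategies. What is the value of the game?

2

Row day 1 is strictly dominated by row day 3 (2>-2, 4>3); eliminate day 1.
Column day 2 is strictly dominated by day 1 for the inspectee (-1<1, 2<4); eliminate day 2.
Row day 2 is strictly dominated by row day 3 (2>-1); eliminate day 2.
Only (day 3, day 1) remains, with payoff 2.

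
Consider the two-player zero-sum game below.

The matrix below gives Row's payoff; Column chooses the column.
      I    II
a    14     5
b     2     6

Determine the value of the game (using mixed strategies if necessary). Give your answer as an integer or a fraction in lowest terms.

74/13

Row minima are 5 and 2, so Row's maximin is 5; column maxima are 14 and 6, so Column's minimax is 6. These differ, so the equilibrium is in mixed strategies.
Let Row play a with probability p. Column is indifferent when 14p + 2(1−p) = 5p + 6(1−p), giving p = 4/13.
Let Column play I with probability q. Row is indifferent when 14q + 5(1−q) = 2q + 6(1−q), giving q = 1/13.
The value is 14·(1/13) + (5)·(12/13) = 74/13.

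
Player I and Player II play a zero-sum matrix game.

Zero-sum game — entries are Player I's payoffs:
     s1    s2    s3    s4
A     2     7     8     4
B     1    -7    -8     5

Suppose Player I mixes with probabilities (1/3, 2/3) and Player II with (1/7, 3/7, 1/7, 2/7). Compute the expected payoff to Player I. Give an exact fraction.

1/7

Against (1/7, 3/7, 1/7, 2/7), each row's expected payoff is A: 39/7; B: -18/7.
Taking the (1/3, 2/3)-weighted average: (1/3)·(39/7) + (2/3)·(-18/7) = 1/7.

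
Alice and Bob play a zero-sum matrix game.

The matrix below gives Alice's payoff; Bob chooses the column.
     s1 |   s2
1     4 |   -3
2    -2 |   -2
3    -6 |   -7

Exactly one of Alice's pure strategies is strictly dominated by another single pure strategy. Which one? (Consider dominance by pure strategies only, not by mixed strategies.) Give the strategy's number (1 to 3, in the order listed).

Compare 3 with 1: 4 > -6, -3 > -7.
So 1 strictly dominates 3 for Alice; 3 is strictly dominated.

3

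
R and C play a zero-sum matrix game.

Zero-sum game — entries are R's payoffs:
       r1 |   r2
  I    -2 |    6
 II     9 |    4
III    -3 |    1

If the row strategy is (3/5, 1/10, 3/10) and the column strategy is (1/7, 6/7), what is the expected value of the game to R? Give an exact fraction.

Against (1/7, 6/7), each row's expected payoff is I: 34/7; II: 33/7; III: 3/7.
Taking the (3/5, 1/10, 3/10)-weighted average: (3/5)·(34/7) + (1/10)·(33/7) + (3/10)·(3/7) = 123/35.

123/35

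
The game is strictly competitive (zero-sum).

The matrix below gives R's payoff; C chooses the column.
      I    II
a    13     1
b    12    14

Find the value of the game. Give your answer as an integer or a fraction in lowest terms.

85/7

Row minima are 1 and 12, so R's maximin is 12; column maxima are 13 and 14, so C's minimax is 13. These differ, so the equilibrium is in mixed strategies.
Let R play a with probability p. C is indifferent when 13p + 12(1−p) = p + 14(1−p), giving p = 1/7.
Let C play I with probability q. R is indifferent when 13q + (1−q) = 12q + 14(1−q), giving q = 13/14.
The value is 13·(13/14) + (1)·(1/14) = 85/7.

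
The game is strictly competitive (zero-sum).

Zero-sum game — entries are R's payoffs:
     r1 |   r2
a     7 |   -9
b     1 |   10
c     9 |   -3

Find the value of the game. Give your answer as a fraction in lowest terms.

Row a is strictly dominated by row c, so R never plays it.
The remaining 2×2 game on (b, c) × (r1, r2) has no saddle point. Let R play b with probability p; indifference gives p + 9(1−p) = 10p − 3(1−p), so p = 4/7.
Similarly C's optimal q on r1 is 13/21, and the value is 1·(13/21) + (10)·(8/21) = 31/7.

31/7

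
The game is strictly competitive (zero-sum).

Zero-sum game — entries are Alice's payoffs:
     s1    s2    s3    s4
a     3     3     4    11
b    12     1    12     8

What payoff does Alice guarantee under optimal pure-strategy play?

Row minima: 3, 1 → Alice's maximin is 3.
Column maxima: 12, 3, 12, 11 → Bob's minimax is 3.
They coincide at (a, s2), so the value is 3.

3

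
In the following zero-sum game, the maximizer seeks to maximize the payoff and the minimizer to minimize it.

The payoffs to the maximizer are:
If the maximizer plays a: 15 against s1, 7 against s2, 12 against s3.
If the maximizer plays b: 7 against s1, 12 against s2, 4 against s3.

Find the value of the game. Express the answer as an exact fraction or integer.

Column s1 is strictly dominated by s3 for the minimizer (it gives the maximizer more in every row).
The remaining 2×2 game on (a, b) × (s2, s3) has no saddle point. Let the maximizer play a with probability p; indifference gives 7p + 12(1−p) = 12p + 4(1−p), so p = 8/13.
Similarly the minimizer's optimal q on s2 is 8/13, and the value is 7·(8/13) + (12)·(5/13) = 116/13.

116/13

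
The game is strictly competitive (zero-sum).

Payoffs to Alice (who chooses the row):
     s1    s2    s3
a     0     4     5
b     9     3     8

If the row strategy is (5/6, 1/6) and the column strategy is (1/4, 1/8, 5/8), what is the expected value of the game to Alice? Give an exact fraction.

103/24

Against (1/4, 1/8, 5/8), each row's expected payoff is a: 29/8; b: 61/8.
Taking the (5/6, 1/6)-weighted average: (5/6)·(29/8) + (1/6)·(61/8) = 103/24.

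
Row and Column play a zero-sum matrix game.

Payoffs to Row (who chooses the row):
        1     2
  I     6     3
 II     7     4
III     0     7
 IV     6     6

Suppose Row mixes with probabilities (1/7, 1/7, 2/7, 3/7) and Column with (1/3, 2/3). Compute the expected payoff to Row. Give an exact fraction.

Against (1/3, 2/3), each row's expected payoff is I: 4; II: 5; III: 14/3; IV: 6.
Taking the (1/7, 1/7, 2/7, 3/7)-weighted average: (1/7)·(4) + (1/7)·(5) + (2/7)·(14/3) + (3/7)·(6) = 109/21.

109/21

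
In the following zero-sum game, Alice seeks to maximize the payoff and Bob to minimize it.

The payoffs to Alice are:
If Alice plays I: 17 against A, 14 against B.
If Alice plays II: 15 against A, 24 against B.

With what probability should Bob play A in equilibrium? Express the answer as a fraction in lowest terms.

5/6

Row minima are 14 and 15, so Alice's maximin is 15; column maxima are 17 and 24, so Bob's minimax is 17. These differ, so the equilibrium is in mixed strategies.
Let Bob play A with probability q. Alice is indifferent when 17q + 14(1−q) = 15q + 24(1−q), giving q = 5/6.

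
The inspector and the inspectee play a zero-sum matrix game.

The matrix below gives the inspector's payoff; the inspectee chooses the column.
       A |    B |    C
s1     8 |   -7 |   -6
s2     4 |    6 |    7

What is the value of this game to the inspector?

76/17

Column C is strictly dominated by B for the inspectee (it gives the inspector more in every row).
The remaining 2×2 game on (s1, s2) × (A, B) has no saddle point. Let the inspector play s1 with probability p; indifference gives 8p + 4(1−p) = −7p + 6(1−p), so p = 2/17.
Similarly the inspectee's optimal q on A is 13/17, and the value is 8·(13/17) + (-7)·(4/17) = 76/17.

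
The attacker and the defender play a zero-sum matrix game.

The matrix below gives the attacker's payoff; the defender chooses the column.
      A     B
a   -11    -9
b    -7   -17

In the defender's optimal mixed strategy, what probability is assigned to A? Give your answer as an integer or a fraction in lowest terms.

Row minima are -11 and -17, so the attacker's maximin is -11; column maxima are -7 and -9, so the defender's minimax is -9. These differ, so the equilibrium is in mixed strategies.
Let the defender play A with probability q. The attacker is indifferent when −11q − 9(1−q) = −7q − 17(1−q), giving q = 2/3.

2/3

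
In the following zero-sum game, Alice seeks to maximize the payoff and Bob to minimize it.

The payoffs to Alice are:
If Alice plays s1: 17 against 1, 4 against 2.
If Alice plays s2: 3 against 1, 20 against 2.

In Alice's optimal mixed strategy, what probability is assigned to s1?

Row minima are 4 and 3, so Alice's maximin is 4; column maxima are 17 and 20, so Bob's minimax is 17. These differ, so the equilibrium is in mixed strategies.
Let Alice play s1 with probability p. Bob is indifferent when 17p + 3(1−p) = 4p + 20(1−p), giving p = 17/30.

17/30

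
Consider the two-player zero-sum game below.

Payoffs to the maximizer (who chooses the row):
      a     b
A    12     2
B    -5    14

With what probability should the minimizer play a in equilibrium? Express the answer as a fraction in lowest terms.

Row minima are 2 and -5, so the maximizer's maximin is 2; column maxima are 12 and 14, so the minimizer's minimax is 12. These differ, so the equilibrium is in mixed strategies.
Let the minimizer play a with probability q. The maximizer is indifferent when 12q + 2(1−q) = −5q + 14(1−q), giving q = 12/29.

12/29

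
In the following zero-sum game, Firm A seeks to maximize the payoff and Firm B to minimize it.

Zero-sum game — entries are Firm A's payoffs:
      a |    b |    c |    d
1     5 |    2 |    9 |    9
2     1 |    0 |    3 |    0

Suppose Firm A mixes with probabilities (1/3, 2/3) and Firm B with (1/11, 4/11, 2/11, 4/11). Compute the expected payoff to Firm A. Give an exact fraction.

Against (1/11, 4/11, 2/11, 4/11), each row's expected payoff is 1: 67/11; 2: 7/11.
Taking the (1/3, 2/3)-weighted average: (1/3)·(67/11) + (2/3)·(7/11) = 27/11.

27/11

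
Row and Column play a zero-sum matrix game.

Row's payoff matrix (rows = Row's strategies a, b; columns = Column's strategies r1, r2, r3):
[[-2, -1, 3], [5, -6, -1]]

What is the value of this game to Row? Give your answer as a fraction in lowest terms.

-17/12

Column r3 is strictly dominated by r2 for Column (it gives Row more in every row).
The remaining 2×2 game on (a, b) × (r1, r2) has no saddle point. Let Row play a with probability p; indifference gives −2p + 5(1−p) = −p − 6(1−p), so p = 11/12.
Similarly Column's optimal q on r1 is 5/12, and the value is -2·(5/12) + (-1)·(7/12) = -17/12.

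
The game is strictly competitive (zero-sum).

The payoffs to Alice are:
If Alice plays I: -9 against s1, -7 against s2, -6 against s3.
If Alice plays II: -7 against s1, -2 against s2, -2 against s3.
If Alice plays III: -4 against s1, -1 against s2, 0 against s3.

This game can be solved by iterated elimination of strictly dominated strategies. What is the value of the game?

-4

Column s2 is strictly dominated by s1 for Bob (-9<-7, -7<-2, -4<-1); eliminate s2.
Row I is strictly dominated by row II (-7>-9, -2>-6); eliminate I.
Row II is strictly dominated by row III (-4>-7, 0>-2); eliminate II.
Column s3 is strictly dominated by s1 for Bob (-4<0); eliminate s3.
Only (III, s1) remains, with payoff -4.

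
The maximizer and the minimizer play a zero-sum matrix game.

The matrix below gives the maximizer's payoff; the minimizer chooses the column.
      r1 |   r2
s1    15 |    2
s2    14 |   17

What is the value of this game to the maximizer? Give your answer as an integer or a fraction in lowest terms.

Row minima are 2 and 14, so the maximizer's maximin is 14; column maxima are 15 and 17, so the minimizer's minimax is 15. These differ, so the equilibrium is in mixed strategies.
Let the maximizer play s1 with probability p. The minimizer is indifferent when 15p + 14(1−p) = 2p + 17(1−p), giving p = 3/16.
Let the minimizer play r1 with probability q. The maximizer is indifferent when 15q + 2(1−q) = 14q + 17(1−q), giving q = 15/16.
The value is 15·(15/16) + (2)·(1/16) = 227/16.

227/16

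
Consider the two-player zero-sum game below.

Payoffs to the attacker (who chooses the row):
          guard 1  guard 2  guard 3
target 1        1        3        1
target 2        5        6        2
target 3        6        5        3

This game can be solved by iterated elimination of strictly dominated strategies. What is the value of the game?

Column guard 2 is strictly dominated by guard 3 for the defender (1<3, 2<6, 3<5); eliminate guard 2.
Row target 1 is strictly dominated by row target 2 (5>1, 2>1); eliminate target 1.
Row target 2 is strictly dominated by row target 3 (6>5, 3>2); eliminate target 2.
Column guard 1 is strictly dominated by guard 3 for the defender (3<6); eliminate guard 1.
Only (target 3, guard 3) remains, with payoff 3.

3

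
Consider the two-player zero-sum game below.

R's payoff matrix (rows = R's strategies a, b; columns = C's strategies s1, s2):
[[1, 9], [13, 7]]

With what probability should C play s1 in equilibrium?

Row minima are 1 and 7, so R's maximin is 7; column maxima are 13 and 9, so C's minimax is 9. These differ, so the equilibrium is in mixed strategies.
Let C play s1 with probability q. R is indifferent when q + 9(1−q) = 13q + 7(1−q), giving q = 1/7.

1/7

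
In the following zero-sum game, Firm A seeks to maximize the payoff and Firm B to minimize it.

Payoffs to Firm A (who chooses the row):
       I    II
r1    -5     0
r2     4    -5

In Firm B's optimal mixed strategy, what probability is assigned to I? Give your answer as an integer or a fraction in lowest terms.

Row minima are -5 and -5, so Firm A's maximin is -5; column maxima are 4 and 0, so Firm B's minimax is 0. These differ, so the equilibrium is in mixed strategies.
Let Firm B play I with probability q. Firm A is indifferent when −5q = 4q − 5(1−q), giving q = 5/14.

5/14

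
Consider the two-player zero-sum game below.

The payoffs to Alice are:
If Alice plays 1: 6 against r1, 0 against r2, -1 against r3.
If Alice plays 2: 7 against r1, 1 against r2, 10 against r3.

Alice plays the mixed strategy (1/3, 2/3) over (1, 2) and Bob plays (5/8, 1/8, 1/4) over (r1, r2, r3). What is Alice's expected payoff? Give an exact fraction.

35/6

Against (5/8, 1/8, 1/4), each row's expected payoff is 1: 7/2; 2: 7.
Taking the (1/3, 2/3)-weighted average: (1/3)·(7/2) + (2/3)·(7) = 35/6.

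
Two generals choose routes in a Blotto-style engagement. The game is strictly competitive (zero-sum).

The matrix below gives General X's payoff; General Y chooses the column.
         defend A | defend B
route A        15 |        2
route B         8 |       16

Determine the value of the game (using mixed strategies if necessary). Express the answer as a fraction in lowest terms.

Row minima are 2 and 8, so General X's maximin is 8; column maxima are 15 and 16, so General Y's minimax is 15. These differ, so the equilibrium is in mixed strategies.
Let General X play route A with probability p. General Y is indifferent when 15p + 8(1−p) = 2p + 16(1−p), giving p = 8/21.
Let General Y play defend A with probability q. General X is indifferent when 15q + 2(1−q) = 8q + 16(1−q), giving q = 2/3.
The value is 15·(2/3) + (2)·(1/3) = 32/3.

32/3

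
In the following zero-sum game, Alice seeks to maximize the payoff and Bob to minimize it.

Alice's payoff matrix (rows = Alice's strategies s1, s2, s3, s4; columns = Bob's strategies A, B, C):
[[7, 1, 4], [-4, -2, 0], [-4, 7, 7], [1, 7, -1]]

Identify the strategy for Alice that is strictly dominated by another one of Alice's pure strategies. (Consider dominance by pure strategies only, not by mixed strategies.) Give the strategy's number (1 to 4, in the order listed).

2

Compare s2 with s1: 7 > -4, 1 > -2, 4 > 0.
So s1 strictly dominates s2 for Alice; s2 is strictly dominated.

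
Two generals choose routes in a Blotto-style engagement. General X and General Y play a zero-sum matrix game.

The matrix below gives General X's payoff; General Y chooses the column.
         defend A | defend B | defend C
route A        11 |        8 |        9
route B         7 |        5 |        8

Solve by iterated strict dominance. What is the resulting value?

Row route B is strictly dominated by row route A (11>7, 8>5, 9>8); eliminate route B.
Column defend A is strictly dominated by defend B for General Y (8<11); eliminate defend A.
Column defend C is strictly dominated by defend B for General Y (8<9); eliminate defend C.
Only (route A, defend B) remains, with payoff 8.

8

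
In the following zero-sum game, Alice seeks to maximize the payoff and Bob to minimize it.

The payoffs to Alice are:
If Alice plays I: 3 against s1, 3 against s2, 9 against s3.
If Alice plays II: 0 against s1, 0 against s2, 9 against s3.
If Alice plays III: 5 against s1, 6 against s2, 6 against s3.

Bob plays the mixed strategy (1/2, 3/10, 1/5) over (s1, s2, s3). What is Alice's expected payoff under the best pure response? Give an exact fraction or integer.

I: (3)·(1/2) + (3)·(3/10) + (9)·(1/5) = 21/5.
II: (0)·(1/2) + (0)·(3/10) + (9)·(1/5) = 9/5.
III: (5)·(1/2) + (6)·(3/10) + (6)·(1/5) = 11/2.
The best pure response is III with expected payoff 11/2.

11/2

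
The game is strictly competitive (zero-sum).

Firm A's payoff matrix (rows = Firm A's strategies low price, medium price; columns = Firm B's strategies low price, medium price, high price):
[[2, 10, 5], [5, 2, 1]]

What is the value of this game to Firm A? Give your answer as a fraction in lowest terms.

23/7

Column medium price is strictly dominated by high price for Firm B (it gives Firm A more in every row).
The remaining 2×2 game on (low price, medium price) × (low price, high price) has no saddle point. Let Firm A play low price with probability p; indifference gives 2p + 5(1−p) = 5p + (1−p), so p = 4/7.
Similarly Firm B's optimal q on low price is 4/7, and the value is 2·(4/7) + (5)·(3/7) = 23/7.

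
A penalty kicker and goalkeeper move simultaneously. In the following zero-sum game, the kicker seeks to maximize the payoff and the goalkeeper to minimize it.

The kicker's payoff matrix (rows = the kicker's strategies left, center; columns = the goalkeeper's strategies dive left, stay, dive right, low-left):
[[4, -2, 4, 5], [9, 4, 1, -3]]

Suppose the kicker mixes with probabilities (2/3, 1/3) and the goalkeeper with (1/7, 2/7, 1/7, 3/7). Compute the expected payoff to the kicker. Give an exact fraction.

Against (1/7, 2/7, 1/7, 3/7), each row's expected payoff is left: 19/7; center: 9/7.
Taking the (2/3, 1/3)-weighted average: (2/3)·(19/7) + (1/3)·(9/7) = 47/21.

47/21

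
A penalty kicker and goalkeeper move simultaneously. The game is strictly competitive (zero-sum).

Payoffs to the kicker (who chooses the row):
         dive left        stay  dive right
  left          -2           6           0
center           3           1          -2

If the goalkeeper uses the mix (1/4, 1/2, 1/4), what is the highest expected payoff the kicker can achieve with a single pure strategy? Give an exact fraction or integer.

5/2

left: (-2)·(1/4) + (6)·(1/2) + (0)·(1/4) = 5/2.
center: (3)·(1/4) + (1)·(1/2) + (-2)·(1/4) = 3/4.
The best pure response is left with expected payoff 5/2.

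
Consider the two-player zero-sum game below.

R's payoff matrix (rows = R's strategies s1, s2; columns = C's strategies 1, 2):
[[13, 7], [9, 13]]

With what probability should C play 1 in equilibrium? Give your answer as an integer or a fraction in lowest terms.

Row minima are 7 and 9, so R's maximin is 9; column maxima are 13 and 13, so C's minimax is 13. These differ, so the equilibrium is in mixed strategies.
Let C play 1 with probability q. R is indifferent when 13q + 7(1−q) = 9q + 13(1−q), giving q = 3/5.

3/5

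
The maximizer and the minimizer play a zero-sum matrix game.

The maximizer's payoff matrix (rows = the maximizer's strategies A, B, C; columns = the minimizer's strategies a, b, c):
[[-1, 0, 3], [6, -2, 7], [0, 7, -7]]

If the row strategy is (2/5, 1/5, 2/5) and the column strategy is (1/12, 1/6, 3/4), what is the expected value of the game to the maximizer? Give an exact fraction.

19/60

Against (1/12, 1/6, 3/4), each row's expected payoff is A: 13/6; B: 65/12; C: -49/12.
Taking the (2/5, 1/5, 2/5)-weighted average: (2/5)·(13/6) + (1/5)·(65/12) + (2/5)·(-49/12) = 19/60.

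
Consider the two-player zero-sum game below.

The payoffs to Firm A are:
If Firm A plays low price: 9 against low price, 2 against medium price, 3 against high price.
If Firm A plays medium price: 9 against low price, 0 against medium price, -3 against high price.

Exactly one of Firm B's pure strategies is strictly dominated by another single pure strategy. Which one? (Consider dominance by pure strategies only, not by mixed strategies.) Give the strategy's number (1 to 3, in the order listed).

1

Firm B prefers columns that give Firm A less. Compare low price with medium price: 2 < 9, 0 < 9.
So medium price strictly dominates low price for Firm B; low price is strictly dominated.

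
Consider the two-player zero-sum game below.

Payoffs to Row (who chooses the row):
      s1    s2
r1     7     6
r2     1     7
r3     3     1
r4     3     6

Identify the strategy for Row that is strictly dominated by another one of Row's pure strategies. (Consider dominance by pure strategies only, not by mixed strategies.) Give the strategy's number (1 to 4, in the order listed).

Compare r3 with r1: 7 > 3, 6 > 1.
So r1 strictly dominates r3 for Row; r3 is strictly dominated.

3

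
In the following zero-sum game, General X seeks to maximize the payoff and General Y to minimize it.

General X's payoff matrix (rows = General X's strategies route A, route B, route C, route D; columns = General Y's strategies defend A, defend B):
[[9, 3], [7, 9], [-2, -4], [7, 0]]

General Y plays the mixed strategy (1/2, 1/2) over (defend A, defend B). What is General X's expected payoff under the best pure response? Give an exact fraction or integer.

route A: (9)·(1/2) + (3)·(1/2) = 6.
route B: (7)·(1/2) + (9)·(1/2) = 8.
route C: (-2)·(1/2) + (-4)·(1/2) = -3.
route D: (7)·(1/2) + (0)·(1/2) = 7/2.
The best pure response is route B with expected payoff 8.

8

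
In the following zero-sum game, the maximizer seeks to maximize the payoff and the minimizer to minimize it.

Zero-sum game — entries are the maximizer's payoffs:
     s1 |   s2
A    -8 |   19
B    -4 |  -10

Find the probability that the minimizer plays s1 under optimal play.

29/33

Row minima are -8 and -10, so the maximizer's maximin is -8; column maxima are -4 and 19, so the minimizer's minimax is -4. These differ, so the equilibrium is in mixed strategies.
Let the minimizer play s1 with probability q. The maximizer is indifferent when −8q + 19(1−q) = −4q − 10(1−q), giving q = 29/33.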